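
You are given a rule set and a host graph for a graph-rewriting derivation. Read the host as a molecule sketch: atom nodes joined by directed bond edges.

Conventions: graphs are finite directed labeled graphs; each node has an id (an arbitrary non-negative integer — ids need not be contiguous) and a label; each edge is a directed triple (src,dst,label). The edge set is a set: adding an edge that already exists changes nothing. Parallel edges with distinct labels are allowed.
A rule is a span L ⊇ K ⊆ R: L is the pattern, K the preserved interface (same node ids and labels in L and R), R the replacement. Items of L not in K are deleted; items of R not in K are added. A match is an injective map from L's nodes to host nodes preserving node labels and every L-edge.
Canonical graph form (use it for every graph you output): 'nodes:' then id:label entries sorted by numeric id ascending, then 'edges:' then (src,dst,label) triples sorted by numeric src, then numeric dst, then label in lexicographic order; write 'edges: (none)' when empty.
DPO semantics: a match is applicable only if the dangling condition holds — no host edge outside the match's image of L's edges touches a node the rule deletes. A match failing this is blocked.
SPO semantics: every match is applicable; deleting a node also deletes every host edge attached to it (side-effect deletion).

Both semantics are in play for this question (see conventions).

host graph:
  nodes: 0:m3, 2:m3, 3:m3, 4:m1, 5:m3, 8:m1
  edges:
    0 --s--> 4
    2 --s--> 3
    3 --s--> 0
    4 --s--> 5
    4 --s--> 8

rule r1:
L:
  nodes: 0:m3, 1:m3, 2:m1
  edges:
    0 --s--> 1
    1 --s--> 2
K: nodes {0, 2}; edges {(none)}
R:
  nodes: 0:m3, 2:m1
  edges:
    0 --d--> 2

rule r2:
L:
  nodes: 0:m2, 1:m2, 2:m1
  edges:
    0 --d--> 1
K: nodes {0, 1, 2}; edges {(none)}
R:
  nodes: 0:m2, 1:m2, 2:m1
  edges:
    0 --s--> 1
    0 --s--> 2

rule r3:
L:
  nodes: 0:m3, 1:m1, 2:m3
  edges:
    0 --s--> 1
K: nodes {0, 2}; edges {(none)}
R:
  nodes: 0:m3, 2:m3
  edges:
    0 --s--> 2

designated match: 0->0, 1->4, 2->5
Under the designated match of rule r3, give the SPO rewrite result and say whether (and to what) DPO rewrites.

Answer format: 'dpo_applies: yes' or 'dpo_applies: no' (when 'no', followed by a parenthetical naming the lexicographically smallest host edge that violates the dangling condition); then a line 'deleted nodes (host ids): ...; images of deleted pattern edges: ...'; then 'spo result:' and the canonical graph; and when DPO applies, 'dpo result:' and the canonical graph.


dpo_applies: no
(the rule deletes node 4, which keeps host edge (4,5,s) outside the match image — the dangling condition fails, DPO blocks; SPO proceeds and side-deletes such edges)
deleted nodes (host ids): 4; images of deleted pattern edges: (0,4,s)
spo result:
nodes: 0:m3, 2:m3, 3:m3, 5:m3, 8:m1
edges: (0,5,s); (2,3,s); (3,0,s)


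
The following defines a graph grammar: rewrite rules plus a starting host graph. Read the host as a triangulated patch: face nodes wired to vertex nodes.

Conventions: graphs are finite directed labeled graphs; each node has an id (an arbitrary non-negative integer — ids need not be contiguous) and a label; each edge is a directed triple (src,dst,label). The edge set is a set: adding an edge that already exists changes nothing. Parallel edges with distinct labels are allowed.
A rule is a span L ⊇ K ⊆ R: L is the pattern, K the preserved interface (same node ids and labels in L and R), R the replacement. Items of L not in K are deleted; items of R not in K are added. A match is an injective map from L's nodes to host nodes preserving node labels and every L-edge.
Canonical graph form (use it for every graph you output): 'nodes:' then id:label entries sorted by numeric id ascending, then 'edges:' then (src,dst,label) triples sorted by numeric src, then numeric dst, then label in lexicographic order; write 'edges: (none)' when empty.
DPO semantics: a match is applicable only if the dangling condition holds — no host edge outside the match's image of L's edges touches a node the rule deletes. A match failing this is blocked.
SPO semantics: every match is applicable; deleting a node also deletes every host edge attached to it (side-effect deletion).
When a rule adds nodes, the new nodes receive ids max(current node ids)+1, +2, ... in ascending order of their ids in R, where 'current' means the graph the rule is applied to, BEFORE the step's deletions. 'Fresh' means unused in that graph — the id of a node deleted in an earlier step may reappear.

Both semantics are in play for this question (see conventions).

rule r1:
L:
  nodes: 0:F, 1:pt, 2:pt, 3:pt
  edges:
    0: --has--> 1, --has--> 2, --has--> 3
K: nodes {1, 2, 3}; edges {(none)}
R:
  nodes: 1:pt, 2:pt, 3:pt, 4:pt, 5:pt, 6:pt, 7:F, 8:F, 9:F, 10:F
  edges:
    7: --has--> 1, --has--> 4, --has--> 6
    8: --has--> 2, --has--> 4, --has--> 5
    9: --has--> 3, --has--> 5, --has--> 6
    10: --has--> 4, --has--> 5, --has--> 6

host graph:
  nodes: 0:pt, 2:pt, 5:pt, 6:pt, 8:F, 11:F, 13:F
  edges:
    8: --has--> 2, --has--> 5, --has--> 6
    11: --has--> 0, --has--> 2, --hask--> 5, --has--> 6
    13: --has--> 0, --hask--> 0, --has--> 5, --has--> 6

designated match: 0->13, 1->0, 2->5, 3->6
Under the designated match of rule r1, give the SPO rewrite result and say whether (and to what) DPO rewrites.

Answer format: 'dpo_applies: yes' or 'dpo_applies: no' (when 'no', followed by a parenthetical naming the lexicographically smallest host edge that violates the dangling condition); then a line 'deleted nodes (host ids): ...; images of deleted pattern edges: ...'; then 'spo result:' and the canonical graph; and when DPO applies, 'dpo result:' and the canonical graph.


dpo_applies: no
(the rule deletes node 13, which keeps host edge (13,0,hask) outside the match image — the dangling condition fails, DPO blocks; SPO proceeds and side-deletes such edges)
deleted nodes (host ids): 13; images of deleted pattern edges: (13,0,has); (13,5,has); (13,6,has)
spo result:
nodes: 0:pt, 2:pt, 5:pt, 6:pt, 8:F, 11:F, 14:pt, 15:pt, 16:pt, 17:F, 18:F, 19:F, 20:F
edges: (8,2,has); (8,5,has); (8,6,has); (11,0,has); (11,2,has); (11,5,hask); (11,6,has); (17,0,has); (17,14,has); (17,16,has); (18,5,has); (18,14,has); (18,15,has); (19,6,has); (19,15,has); (19,16,has); (20,14,has); (20,15,has); (20,16,has)


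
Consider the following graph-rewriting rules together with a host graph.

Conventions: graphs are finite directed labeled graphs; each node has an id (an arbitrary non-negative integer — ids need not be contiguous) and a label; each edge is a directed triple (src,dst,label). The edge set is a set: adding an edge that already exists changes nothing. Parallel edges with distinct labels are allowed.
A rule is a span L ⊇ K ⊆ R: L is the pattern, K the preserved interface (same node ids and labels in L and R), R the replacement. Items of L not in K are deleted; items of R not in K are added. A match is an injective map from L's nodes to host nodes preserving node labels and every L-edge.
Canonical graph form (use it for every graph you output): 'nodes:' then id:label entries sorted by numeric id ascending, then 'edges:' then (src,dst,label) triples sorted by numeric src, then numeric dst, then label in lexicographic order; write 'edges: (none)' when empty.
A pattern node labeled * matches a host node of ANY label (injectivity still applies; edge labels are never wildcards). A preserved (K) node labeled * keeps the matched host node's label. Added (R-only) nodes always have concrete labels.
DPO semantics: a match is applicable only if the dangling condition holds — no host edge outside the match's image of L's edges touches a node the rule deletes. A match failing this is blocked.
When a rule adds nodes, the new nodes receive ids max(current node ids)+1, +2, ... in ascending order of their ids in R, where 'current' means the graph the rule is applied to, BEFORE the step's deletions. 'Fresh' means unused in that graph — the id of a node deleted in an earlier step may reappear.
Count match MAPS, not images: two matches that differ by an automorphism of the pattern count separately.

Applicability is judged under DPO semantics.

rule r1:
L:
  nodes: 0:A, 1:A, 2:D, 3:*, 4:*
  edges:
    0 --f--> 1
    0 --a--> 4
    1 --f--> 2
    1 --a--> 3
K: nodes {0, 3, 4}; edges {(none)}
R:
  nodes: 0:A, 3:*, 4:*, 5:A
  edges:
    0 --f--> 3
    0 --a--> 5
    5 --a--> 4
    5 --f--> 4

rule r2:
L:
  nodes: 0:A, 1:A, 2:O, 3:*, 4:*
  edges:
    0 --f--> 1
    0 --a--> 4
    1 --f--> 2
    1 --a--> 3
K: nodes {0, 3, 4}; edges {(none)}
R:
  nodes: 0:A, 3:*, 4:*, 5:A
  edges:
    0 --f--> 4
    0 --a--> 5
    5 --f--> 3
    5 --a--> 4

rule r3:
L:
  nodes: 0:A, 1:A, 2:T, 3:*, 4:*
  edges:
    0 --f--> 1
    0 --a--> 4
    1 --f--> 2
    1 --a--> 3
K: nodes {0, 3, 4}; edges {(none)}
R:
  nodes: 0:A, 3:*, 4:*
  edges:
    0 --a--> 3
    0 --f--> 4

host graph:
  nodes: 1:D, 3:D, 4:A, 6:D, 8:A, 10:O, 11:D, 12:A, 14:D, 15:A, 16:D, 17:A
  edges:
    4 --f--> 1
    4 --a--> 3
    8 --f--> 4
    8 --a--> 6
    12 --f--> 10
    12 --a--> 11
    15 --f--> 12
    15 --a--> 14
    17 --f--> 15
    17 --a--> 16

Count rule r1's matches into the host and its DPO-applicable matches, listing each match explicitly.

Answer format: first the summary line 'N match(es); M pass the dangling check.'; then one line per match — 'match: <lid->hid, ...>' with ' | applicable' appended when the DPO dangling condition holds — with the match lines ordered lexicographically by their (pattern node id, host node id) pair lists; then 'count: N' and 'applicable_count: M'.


1 match(es); 1 pass the dangling check.
match: 0->8, 1->4, 2->1, 3->3, 4->6 | applicable
count: 1
applicable_count: 1


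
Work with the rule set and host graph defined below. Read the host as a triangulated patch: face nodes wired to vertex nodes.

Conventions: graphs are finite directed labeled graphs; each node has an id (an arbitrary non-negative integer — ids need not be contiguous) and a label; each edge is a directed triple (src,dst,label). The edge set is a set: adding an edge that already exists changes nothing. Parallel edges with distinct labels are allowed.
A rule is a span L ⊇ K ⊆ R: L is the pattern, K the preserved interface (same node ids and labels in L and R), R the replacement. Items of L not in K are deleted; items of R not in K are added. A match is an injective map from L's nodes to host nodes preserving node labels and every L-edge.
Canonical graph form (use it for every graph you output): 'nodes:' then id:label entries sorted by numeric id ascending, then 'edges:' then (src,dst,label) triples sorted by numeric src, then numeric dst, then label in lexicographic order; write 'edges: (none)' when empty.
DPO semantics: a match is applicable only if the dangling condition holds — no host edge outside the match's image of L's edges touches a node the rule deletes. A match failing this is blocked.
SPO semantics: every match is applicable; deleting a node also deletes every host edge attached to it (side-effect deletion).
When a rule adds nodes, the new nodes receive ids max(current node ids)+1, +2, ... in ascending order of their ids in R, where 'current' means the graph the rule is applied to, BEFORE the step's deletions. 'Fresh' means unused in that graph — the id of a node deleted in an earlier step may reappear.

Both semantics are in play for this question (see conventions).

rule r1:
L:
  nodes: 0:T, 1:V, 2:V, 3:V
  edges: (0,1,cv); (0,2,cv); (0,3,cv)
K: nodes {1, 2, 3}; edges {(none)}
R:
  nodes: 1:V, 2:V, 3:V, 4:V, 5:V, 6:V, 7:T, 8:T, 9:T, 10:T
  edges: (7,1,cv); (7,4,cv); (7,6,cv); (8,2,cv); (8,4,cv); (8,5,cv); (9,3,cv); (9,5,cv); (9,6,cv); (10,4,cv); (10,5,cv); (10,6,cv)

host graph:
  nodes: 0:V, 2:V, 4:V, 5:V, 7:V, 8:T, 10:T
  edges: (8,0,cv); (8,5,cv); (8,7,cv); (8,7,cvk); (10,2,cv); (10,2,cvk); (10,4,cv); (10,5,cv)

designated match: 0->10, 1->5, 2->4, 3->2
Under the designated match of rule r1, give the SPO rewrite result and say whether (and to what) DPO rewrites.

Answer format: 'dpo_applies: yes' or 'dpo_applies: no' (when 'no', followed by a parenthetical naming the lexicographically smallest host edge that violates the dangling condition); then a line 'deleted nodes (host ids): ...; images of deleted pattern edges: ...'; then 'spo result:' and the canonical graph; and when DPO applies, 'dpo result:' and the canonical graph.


dpo_applies: no
(the rule deletes node 10, which keeps host edge (10,2,cvk) outside the match image — the dangling condition fails, DPO blocks; SPO proceeds and side-deletes such edges)
deleted nodes (host ids): 10; images of deleted pattern edges: (10,2,cv); (10,4,cv); (10,5,cv)
spo result:
nodes: 0:V, 2:V, 4:V, 5:V, 7:V, 8:T, 11:V, 12:V, 13:V, 14:T, 15:T, 16:T, 17:T
edges: (8,0,cv); (8,5,cv); (8,7,cv); (8,7,cvk); (14,5,cv); (14,11,cv); (14,13,cv); (15,4,cv); (15,11,cv); (15,12,cv); (16,2,cv); (16,12,cv); (16,13,cv); (17,11,cv); (17,12,cv); (17,13,cv)


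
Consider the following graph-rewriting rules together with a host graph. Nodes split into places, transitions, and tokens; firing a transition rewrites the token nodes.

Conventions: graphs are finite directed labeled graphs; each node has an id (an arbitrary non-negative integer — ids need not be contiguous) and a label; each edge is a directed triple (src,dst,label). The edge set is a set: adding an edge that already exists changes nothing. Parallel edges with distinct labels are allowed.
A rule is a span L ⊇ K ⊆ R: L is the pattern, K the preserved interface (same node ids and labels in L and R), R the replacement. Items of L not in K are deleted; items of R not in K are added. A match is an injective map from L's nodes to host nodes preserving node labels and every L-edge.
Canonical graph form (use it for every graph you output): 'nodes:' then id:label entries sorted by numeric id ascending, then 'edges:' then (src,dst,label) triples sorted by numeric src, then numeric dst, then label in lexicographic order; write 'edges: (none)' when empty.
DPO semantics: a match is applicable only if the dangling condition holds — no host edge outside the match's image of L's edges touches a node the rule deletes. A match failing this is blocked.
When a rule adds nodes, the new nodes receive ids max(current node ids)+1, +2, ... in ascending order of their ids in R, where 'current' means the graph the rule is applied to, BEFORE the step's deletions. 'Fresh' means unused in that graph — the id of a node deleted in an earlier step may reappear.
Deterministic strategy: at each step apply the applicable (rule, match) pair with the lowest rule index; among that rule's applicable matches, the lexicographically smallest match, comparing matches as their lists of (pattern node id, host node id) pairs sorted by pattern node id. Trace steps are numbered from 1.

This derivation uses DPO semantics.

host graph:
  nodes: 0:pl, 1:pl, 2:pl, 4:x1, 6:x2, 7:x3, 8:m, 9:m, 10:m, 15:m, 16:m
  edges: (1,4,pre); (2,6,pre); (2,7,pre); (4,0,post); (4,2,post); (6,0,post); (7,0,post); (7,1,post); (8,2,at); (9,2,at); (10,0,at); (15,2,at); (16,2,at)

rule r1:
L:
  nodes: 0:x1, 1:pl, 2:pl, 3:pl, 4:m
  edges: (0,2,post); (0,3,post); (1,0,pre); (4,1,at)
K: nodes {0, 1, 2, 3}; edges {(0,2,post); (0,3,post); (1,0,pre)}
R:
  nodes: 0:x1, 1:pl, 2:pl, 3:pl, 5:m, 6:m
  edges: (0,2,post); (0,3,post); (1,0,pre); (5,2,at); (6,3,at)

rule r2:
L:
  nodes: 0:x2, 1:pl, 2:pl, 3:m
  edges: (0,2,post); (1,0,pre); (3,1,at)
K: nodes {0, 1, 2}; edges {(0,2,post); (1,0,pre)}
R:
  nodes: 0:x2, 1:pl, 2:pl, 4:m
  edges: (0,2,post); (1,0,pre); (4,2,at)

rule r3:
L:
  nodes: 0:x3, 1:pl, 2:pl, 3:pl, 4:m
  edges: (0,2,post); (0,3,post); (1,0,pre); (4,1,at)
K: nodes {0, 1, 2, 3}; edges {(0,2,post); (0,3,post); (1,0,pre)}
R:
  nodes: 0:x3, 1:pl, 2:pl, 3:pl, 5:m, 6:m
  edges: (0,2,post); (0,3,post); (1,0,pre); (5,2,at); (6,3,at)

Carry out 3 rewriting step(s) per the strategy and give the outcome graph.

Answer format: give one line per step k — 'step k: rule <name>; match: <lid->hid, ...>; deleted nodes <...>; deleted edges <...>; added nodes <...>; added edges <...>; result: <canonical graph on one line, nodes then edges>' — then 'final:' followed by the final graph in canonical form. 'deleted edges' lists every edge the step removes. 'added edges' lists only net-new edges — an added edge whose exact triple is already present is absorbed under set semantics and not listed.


step 1: rule r2; match: 0->6, 1->2, 2->0, 3->8; deleted nodes 8; deleted edges (8,2,at); added nodes 17; added edges (17,0,at); result: nodes: 0:pl, 1:pl, 2:pl, 4:x1, 6:x2, 7:x3, 9:m, 10:m, 15:m, 16:m, 17:m edges: (1,4,pre); (2,6,pre); (2,7,pre); (4,0,post); (4,2,post); (6,0,post); (7,0,post); (7,1,post); (9,2,at); (10,0,at); (15,2,at); (16,2,at); (17,0,at)
step 2: rule r2; match: 0->6, 1->2, 2->0, 3->9; deleted nodes 9; deleted edges (9,2,at); added nodes 18; added edges (18,0,at); result: nodes: 0:pl, 1:pl, 2:pl, 4:x1, 6:x2, 7:x3, 10:m, 15:m, 16:m, 17:m, 18:m edges: (1,4,pre); (2,6,pre); (2,7,pre); (4,0,post); (4,2,post); (6,0,post); (7,0,post); (7,1,post); (10,0,at); (15,2,at); (16,2,at); (17,0,at); (18,0,at)
step 3: rule r2; match: 0->6, 1->2, 2->0, 3->15; deleted nodes 15; deleted edges (15,2,at); added nodes 19; added edges (19,0,at); result: nodes: 0:pl, 1:pl, 2:pl, 4:x1, 6:x2, 7:x3, 10:m, 16:m, 17:m, 18:m, 19:m edges: (1,4,pre); (2,6,pre); (2,7,pre); (4,0,post); (4,2,post); (6,0,post); (7,0,post); (7,1,post); (10,0,at); (16,2,at); (17,0,at); (18,0,at); (19,0,at)
final:
nodes: 0:pl, 1:pl, 2:pl, 4:x1, 6:x2, 7:x3, 10:m, 16:m, 17:m, 18:m, 19:m
edges: (1,4,pre); (2,6,pre); (2,7,pre); (4,0,post); (4,2,post); (6,0,post); (7,0,post); (7,1,post); (10,0,at); (16,2,at); (17,0,at); (18,0,at); (19,0,at)


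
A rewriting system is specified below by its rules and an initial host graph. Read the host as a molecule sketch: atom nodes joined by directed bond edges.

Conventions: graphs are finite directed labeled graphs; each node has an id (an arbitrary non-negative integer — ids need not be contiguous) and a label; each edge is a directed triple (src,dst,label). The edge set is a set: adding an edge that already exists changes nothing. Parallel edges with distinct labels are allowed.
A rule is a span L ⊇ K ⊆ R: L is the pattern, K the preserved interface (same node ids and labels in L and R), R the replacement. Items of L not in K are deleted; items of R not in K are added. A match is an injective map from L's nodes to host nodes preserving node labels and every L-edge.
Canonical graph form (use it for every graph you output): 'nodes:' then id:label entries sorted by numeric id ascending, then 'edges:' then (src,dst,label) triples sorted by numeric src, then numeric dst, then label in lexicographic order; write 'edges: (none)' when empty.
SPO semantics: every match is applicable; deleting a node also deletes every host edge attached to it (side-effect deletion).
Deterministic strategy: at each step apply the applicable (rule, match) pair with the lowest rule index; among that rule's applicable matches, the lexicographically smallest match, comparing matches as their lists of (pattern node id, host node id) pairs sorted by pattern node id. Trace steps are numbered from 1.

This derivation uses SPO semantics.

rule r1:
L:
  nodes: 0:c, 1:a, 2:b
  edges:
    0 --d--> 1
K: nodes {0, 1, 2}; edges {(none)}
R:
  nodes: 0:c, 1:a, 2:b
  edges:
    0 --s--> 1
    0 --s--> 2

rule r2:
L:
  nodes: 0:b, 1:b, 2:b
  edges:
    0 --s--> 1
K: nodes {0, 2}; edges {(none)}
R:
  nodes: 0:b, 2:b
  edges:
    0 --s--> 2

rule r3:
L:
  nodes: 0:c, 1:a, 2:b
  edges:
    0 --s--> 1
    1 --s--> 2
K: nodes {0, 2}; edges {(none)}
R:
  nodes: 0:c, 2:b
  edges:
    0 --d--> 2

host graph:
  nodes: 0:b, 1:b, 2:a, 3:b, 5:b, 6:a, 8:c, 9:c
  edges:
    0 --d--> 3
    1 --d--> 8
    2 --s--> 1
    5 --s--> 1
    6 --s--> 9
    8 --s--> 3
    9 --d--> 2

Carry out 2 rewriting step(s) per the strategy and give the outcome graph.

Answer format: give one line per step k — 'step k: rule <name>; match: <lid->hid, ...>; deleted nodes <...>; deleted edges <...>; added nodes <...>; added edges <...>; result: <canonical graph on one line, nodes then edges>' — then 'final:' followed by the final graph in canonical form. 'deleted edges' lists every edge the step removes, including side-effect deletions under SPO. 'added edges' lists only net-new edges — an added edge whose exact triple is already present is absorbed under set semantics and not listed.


step 1: rule r1; match: 0->9, 1->2, 2->0; deleted nodes (none); deleted edges (9,2,d); added nodes (none); added edges (9,0,s); (9,2,s); result: nodes: 0:b, 1:b, 2:a, 3:b, 5:b, 6:a, 8:c, 9:c edges: (0,3,d); (1,8,d); (2,1,s); (5,1,s); (6,9,s); (8,3,s); (9,0,s); (9,2,s)
step 2: rule r2; match: 0->5, 1->1, 2->0; deleted nodes 1; deleted edges (1,8,d); (2,1,s); (5,1,s); added nodes (none); added edges (5,0,s); result: nodes: 0:b, 2:a, 3:b, 5:b, 6:a, 8:c, 9:c edges: (0,3,d); (5,0,s); (6,9,s); (8,3,s); (9,0,s); (9,2,s)
final:
nodes: 0:b, 2:a, 3:b, 5:b, 6:a, 8:c, 9:c
edges: (0,3,d); (5,0,s); (6,9,s); (8,3,s); (9,0,s); (9,2,s)


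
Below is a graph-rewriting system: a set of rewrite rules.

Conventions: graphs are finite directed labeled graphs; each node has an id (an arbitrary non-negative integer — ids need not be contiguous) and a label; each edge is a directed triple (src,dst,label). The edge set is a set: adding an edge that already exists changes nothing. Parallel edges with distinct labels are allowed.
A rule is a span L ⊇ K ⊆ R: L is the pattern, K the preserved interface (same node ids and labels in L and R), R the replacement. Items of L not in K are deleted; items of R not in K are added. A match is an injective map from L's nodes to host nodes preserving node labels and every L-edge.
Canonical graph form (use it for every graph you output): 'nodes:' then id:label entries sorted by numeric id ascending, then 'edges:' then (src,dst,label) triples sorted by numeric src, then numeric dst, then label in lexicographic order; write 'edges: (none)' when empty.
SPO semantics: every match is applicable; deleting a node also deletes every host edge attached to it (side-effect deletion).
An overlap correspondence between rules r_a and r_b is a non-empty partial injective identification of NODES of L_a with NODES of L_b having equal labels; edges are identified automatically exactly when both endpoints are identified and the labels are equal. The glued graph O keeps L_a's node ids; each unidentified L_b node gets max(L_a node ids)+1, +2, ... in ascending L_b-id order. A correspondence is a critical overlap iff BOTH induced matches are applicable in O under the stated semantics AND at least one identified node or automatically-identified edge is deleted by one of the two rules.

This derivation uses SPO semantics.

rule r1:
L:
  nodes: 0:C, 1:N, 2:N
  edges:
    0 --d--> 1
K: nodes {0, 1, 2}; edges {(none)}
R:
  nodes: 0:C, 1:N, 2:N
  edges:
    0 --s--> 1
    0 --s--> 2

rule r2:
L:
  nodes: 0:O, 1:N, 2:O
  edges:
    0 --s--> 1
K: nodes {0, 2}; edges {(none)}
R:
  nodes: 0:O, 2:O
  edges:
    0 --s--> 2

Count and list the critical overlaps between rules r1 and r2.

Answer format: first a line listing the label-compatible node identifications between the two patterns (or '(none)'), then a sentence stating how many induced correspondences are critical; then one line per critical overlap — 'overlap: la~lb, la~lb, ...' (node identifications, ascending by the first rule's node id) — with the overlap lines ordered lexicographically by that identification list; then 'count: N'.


label-compatible node identifications between L(r1) and L(r2): 1~1, 2~1
2 of the induced correspondences are critical overlaps of r1 and r2.
overlap: 1~1
overlap: 2~1
count: 2


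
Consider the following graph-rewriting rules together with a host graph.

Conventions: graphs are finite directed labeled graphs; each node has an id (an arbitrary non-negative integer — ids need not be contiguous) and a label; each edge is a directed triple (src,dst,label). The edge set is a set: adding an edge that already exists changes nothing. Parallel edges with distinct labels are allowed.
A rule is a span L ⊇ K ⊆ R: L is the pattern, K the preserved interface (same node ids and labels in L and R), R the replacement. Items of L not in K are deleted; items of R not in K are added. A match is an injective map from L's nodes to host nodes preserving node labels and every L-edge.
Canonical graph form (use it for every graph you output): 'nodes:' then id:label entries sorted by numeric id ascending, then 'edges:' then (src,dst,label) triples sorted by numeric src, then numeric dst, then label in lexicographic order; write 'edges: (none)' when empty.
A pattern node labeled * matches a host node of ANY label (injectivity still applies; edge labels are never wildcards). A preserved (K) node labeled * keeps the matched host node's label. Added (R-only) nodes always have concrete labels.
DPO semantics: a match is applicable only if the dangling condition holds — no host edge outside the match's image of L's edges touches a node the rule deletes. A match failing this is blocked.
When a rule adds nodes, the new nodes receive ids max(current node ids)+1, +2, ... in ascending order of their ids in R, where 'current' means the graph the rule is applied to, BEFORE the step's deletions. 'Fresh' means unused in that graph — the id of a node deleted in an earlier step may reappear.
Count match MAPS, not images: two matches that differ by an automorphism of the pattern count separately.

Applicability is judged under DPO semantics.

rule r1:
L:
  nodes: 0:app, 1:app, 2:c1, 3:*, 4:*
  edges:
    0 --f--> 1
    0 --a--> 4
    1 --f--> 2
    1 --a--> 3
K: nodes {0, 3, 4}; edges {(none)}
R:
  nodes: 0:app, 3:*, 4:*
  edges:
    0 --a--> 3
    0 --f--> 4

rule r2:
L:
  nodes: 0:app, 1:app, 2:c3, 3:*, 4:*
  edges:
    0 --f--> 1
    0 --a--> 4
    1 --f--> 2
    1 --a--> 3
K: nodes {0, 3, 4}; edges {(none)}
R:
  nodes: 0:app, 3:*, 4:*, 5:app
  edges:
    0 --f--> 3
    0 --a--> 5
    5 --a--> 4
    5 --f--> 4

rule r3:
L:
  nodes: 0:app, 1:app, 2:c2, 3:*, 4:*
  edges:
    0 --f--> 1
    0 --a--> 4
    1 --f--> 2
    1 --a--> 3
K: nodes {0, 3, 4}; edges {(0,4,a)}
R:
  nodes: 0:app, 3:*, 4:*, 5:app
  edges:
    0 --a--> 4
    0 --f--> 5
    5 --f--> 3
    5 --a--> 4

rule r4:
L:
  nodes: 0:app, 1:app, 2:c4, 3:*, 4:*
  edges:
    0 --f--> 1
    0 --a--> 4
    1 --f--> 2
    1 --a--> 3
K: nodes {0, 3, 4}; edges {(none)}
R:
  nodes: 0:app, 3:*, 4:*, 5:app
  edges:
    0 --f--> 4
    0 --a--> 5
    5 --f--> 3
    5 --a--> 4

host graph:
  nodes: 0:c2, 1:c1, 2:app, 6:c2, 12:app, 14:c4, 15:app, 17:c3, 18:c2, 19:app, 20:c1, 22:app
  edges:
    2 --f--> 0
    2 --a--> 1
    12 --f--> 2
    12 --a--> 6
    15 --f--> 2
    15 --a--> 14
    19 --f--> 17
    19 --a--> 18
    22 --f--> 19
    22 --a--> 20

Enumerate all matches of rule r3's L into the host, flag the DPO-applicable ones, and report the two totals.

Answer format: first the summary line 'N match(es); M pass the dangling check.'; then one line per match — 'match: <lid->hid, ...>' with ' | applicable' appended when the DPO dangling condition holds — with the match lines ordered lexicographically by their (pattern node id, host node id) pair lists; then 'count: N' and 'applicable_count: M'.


2 match(es); 0 pass the dangling check.
match: 0->12, 1->2, 2->0, 3->1, 4->6
match: 0->15, 1->2, 2->0, 3->1, 4->14
count: 2
applicable_count: 0


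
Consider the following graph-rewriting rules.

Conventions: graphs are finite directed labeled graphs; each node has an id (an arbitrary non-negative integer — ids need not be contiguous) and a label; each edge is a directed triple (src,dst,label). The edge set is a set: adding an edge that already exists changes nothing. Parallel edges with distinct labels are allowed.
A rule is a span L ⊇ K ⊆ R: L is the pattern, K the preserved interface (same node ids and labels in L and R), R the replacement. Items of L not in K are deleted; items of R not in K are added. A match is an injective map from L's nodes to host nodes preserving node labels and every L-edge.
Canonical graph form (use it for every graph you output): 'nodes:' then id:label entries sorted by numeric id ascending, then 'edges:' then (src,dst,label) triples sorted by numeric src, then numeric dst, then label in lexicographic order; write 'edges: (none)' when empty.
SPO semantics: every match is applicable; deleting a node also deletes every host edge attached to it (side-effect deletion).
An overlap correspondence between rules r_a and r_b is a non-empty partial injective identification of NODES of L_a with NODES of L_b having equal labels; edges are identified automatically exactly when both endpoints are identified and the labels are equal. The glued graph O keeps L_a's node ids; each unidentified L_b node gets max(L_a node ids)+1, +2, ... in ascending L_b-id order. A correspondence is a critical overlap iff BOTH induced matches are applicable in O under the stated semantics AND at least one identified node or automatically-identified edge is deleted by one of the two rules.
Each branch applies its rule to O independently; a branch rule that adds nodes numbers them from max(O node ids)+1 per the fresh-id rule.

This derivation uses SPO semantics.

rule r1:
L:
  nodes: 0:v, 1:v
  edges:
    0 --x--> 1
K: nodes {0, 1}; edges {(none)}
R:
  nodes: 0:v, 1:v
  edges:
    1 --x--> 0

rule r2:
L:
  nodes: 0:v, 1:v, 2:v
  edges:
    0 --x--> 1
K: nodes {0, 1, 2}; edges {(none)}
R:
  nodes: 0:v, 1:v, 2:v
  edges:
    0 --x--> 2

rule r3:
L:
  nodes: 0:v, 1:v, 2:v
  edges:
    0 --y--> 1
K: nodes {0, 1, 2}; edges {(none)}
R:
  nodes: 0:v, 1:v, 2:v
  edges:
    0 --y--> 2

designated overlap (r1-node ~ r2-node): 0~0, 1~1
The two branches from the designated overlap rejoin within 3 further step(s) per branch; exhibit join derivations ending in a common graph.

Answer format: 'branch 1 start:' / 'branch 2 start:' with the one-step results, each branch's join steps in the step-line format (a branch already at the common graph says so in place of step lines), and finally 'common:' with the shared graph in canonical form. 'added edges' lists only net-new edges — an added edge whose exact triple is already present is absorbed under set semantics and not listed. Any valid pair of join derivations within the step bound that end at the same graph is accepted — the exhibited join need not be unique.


branch 1 start:
nodes: 0:v, 1:v, 2:v
edges: (1,0,x)
branch 2 start:
nodes: 0:v, 1:v, 2:v
edges: (0,2,x)
branch 1 step 1: rule r1; match: 0->1, 1->0; deleted nodes (none); deleted edges (1,0,x); added nodes (none); added edges (0,1,x); result: nodes: 0:v, 1:v, 2:v edges: (0,1,x)
branch 2 step 1: rule r2; match: 0->0, 1->2, 2->1; deleted nodes (none); deleted edges (0,2,x); added nodes (none); added edges (0,1,x); result: nodes: 0:v, 1:v, 2:v edges: (0,1,x)
common:
nodes: 0:v, 1:v, 2:v
edges: (0,1,x)


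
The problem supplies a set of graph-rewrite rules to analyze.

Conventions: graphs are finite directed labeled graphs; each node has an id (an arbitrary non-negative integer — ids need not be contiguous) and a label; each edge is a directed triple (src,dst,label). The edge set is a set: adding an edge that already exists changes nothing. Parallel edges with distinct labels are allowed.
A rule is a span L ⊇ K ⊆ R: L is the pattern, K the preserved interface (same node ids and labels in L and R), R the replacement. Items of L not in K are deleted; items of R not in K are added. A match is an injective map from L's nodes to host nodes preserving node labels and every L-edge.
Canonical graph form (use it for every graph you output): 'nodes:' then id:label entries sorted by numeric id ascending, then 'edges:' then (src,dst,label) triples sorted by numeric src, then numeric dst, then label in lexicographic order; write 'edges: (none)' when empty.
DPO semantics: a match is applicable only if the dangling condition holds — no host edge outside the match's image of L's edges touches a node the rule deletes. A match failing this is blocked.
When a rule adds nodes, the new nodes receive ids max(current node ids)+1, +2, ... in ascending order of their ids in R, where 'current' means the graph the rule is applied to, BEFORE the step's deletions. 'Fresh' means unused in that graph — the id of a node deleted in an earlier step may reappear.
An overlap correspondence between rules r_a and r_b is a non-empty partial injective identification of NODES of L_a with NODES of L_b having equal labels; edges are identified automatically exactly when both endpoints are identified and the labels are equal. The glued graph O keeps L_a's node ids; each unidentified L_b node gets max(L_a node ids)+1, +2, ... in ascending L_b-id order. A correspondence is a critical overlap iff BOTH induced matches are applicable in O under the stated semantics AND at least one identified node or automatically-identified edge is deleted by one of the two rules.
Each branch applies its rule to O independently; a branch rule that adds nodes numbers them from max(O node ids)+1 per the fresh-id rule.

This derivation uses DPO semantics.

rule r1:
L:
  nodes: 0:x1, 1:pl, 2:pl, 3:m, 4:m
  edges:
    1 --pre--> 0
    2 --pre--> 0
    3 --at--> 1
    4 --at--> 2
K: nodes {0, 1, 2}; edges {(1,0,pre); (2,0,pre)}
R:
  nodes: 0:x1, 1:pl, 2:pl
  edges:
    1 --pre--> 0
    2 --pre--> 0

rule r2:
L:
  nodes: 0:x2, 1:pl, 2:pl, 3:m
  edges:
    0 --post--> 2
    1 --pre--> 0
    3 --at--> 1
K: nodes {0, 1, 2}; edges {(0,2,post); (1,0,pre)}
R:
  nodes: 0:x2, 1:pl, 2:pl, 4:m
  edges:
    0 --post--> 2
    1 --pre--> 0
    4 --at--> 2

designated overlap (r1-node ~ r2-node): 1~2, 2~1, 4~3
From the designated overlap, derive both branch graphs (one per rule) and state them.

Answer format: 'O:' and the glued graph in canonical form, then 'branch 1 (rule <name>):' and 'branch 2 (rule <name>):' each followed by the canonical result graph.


O:
nodes: 0:x1, 1:pl, 2:pl, 3:m, 4:m, 5:x2
edges: (1,0,pre); (2,0,pre); (2,5,pre); (3,1,at); (4,2,at); (5,1,post)
branch 1 (rule r1):
nodes: 0:x1, 1:pl, 2:pl, 5:x2
edges: (1,0,pre); (2,0,pre); (2,5,pre); (5,1,post)
branch 2 (rule r2):
nodes: 0:x1, 1:pl, 2:pl, 3:m, 5:x2, 6:m
edges: (1,0,pre); (2,0,pre); (2,5,pre); (3,1,at); (5,1,post); (6,1,at)


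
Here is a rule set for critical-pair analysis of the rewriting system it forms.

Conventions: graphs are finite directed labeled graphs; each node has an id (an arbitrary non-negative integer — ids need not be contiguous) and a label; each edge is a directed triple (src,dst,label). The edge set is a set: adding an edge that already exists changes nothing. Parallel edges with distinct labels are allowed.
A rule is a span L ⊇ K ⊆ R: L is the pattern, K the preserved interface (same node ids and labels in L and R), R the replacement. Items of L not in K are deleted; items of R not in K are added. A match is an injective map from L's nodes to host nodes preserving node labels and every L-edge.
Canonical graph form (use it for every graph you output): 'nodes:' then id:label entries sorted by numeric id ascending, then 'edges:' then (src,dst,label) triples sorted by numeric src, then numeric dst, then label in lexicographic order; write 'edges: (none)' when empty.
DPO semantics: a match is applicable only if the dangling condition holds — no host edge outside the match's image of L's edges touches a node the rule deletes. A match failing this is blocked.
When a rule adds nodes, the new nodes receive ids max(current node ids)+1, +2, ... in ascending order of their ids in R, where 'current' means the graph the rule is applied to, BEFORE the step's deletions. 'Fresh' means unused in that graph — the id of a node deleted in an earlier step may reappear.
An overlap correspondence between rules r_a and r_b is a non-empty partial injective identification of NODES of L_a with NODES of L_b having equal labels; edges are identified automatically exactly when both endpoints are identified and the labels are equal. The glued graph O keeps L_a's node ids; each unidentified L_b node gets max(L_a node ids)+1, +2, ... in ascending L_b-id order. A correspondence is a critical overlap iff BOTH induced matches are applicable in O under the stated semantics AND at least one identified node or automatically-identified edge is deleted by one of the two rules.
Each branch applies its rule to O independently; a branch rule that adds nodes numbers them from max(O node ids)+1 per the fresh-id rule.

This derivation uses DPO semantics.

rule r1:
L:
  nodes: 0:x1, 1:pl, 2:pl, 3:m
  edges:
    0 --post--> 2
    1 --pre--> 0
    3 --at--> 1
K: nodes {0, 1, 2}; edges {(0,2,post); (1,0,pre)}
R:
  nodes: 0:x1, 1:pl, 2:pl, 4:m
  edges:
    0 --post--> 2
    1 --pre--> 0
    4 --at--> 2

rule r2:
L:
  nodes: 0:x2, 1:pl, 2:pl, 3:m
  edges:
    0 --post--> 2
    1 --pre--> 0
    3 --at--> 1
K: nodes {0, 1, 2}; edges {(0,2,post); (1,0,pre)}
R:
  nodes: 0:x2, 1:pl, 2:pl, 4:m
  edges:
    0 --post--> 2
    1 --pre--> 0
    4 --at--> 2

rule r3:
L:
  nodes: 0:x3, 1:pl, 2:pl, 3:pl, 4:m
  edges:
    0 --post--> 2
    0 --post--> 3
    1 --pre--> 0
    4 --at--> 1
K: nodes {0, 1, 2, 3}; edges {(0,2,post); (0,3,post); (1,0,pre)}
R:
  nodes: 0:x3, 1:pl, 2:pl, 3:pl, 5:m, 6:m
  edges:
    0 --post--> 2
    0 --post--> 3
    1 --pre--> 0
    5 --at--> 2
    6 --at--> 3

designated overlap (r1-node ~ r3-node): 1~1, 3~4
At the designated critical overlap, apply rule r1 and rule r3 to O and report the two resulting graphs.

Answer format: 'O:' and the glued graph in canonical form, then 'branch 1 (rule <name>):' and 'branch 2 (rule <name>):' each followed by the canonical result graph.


O:
nodes: 0:x1, 1:pl, 2:pl, 3:m, 4:x3, 5:pl, 6:pl
edges: (0,2,post); (1,0,pre); (1,4,pre); (3,1,at); (4,5,post); (4,6,post)
branch 1 (rule r1):
nodes: 0:x1, 1:pl, 2:pl, 4:x3, 5:pl, 6:pl, 7:m
edges: (0,2,post); (1,0,pre); (1,4,pre); (4,5,post); (4,6,post); (7,2,at)
branch 2 (rule r3):
nodes: 0:x1, 1:pl, 2:pl, 4:x3, 5:pl, 6:pl, 7:m, 8:m
edges: (0,2,post); (1,0,pre); (1,4,pre); (4,5,post); (4,6,post); (7,5,at); (8,6,at)


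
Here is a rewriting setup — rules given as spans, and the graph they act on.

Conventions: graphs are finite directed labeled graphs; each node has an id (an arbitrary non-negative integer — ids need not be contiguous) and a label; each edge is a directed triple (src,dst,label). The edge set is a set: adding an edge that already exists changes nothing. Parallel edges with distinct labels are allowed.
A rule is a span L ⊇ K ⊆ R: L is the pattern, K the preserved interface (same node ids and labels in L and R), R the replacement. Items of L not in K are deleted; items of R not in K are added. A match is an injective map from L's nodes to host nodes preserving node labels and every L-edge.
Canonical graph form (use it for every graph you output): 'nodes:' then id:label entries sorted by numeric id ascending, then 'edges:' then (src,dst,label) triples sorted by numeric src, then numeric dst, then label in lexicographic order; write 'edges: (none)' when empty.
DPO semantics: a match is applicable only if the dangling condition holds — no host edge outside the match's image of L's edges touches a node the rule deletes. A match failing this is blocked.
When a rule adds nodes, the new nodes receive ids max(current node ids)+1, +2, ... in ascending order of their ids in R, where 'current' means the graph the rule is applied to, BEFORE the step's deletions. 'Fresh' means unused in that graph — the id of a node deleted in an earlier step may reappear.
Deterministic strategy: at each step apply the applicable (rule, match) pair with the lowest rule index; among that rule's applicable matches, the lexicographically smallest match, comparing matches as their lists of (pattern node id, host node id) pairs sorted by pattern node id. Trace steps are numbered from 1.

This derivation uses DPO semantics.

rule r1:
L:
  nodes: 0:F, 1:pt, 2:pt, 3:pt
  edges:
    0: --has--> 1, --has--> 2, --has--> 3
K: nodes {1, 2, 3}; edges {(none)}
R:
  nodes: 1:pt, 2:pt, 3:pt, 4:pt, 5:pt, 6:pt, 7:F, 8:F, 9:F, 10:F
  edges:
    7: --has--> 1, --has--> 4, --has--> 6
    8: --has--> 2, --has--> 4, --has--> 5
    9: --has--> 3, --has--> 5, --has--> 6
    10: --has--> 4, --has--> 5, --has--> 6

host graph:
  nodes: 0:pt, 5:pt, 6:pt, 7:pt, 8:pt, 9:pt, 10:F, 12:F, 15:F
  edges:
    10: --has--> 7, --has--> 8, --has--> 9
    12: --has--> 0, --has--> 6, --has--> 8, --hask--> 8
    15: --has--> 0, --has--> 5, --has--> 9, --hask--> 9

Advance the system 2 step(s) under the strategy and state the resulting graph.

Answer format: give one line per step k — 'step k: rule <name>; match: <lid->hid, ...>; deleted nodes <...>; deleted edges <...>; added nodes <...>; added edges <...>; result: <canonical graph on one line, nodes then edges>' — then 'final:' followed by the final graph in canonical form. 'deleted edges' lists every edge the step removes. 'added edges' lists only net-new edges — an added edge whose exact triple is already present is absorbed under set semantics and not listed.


step 1: rule r1; match: 0->10, 1->7, 2->8, 3->9; deleted nodes 10; deleted edges (10,7,has); (10,8,has); (10,9,has); added nodes 16, 17, 18, 19, 20, 21, 22; added edges (19,7,has); (19,16,has); (19,18,has); (20,8,has); (20,16,has); (20,17,has); (21,9,has); (21,17,has); (21,18,has); (22,16,has); (22,17,has); (22,18,has); result: nodes: 0:pt, 5:pt, 6:pt, 7:pt, 8:pt, 9:pt, 12:F, 15:F, 16:pt, 17:pt, 18:pt, 19:F, 20:F, 21:F, 22:F edges: (12,0,has); (12,6,has); (12,8,has); (12,8,hask); (15,0,has); (15,5,has); (15,9,has); (15,9,hask); (19,7,has); (19,16,has); (19,18,has); (20,8,has); (20,16,has); (20,17,has); (21,9,has); (21,17,has); (21,18,has); (22,16,has); (22,17,has); (22,18,has)
step 2: rule r1; match: 0->19, 1->7, 2->16, 3->18; deleted nodes 19; deleted edges (19,7,has); (19,16,has); (19,18,has); added nodes 23, 24, 25, 26, 27, 28, 29; added edges (26,7,has); (26,23,has); (26,25,has); (27,16,has); (27,23,has); (27,24,has); (28,18,has); (28,24,has); (28,25,has); (29,23,has); (29,24,has); (29,25,has); result: nodes: 0:pt, 5:pt, 6:pt, 7:pt, 8:pt, 9:pt, 12:F, 15:F, 16:pt, 17:pt, 18:pt, 20:F, 21:F, 22:F, 23:pt, 24:pt, 25:pt, 26:F, 27:F, 28:F, 29:F edges: (12,0,has); (12,6,has); (12,8,has); (12,8,hask); (15,0,has); (15,5,has); (15,9,has); (15,9,hask); (20,8,has); (20,16,has); (20,17,has); (21,9,has); (21,17,has); (21,18,has); (22,16,has); (22,17,has); (22,18,has); (26,7,has); (26,23,has); (26,25,has); (27,16,has); (27,23,has); (27,24,has); (28,18,has); (28,24,has); (28,25,has); (29,23,has); (29,24,has); (29,25,has)
final:
nodes: 0:pt, 5:pt, 6:pt, 7:pt, 8:pt, 9:pt, 12:F, 15:F, 16:pt, 17:pt, 18:pt, 20:F, 21:F, 22:F, 23:pt, 24:pt, 25:pt, 26:F, 27:F, 28:F, 29:F
edges: (12,0,has); (12,6,has); (12,8,has); (12,8,hask); (15,0,has); (15,5,has); (15,9,has); (15,9,hask); (20,8,has); (20,16,has); (20,17,has); (21,9,has); (21,17,has); (21,18,has); (22,16,has); (22,17,has); (22,18,has); (26,7,has); (26,23,has); (26,25,has); (27,16,has); (27,23,has); (27,24,has); (28,18,has); (28,24,has); (28,25,has); (29,23,has); (29,24,has); (29,25,has)
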